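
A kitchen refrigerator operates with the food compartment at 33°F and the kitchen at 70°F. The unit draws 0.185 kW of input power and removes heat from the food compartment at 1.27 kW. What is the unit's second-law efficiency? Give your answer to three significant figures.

0.516

COP_actual = Q̇_C/Ẇ = 1.270/0.1850 = 6.865.
In absolute terms T_C = 273.71 K and T_H = 294.26 K, so ΔT = 20.56 K.
COP_Carnot = T_C/ΔT = 273.71/20.56 = 13.32.
η_II = COP_actual/COP_Carnot = 6.865/13.32 = 0.5156.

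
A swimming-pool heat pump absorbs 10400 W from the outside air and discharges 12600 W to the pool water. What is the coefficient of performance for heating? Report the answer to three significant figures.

The first law gives Q̇_H = Q̇_C + Ẇ, so the three rates are Q̇_C = 10400, Q̇_H = 12600, Ẇ = 2200 W.
COP_HP = Q̇_H/Ẇ = 12600/2200 = 5.727.

5.73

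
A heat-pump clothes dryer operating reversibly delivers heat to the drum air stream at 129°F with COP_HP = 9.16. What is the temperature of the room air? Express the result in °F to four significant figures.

COP_HP = T_H/(T_H − T_C) gives T_H − T_C = T_H/COP.
With T_H = 327.04 K, T_C = 327.04 × (1 − 1/9.16) = 291.34 K.
Converting, 291.34 K = 64.73°F.

64.73 °F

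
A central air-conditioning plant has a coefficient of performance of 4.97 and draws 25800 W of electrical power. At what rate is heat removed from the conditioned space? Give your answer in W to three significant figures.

128000 W

Q̇_C = COP × Ẇ = 4.97 × 25800 = 128200 W.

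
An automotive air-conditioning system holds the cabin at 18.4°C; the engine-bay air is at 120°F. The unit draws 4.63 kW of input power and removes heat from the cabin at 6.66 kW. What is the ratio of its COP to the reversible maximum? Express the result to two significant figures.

0.15

COP_actual = Q̇_C/Ẇ = 6.660/4.630 = 1.438.
In absolute terms T_C = 291.55 K and T_H = 322.04 K, so ΔT = 30.49 K.
COP_Carnot = T_C/ΔT = 291.55/30.49 = 9.563.
η_II = COP_actual/COP_Carnot = 1.438/9.563 = 0.1504.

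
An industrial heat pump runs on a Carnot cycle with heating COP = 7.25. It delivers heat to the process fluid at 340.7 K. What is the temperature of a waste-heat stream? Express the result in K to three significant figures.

COP_HP = T_H/(T_H − T_C) gives T_H − T_C = T_H/COP.
With T_H = 340.70 K, T_C = 340.70 × (1 − 1/7.25) = 293.71 K.

294 K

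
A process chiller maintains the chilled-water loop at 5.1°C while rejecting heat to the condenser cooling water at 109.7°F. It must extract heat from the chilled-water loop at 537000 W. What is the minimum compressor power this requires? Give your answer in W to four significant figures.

In absolute terms T_C = 278.25 K and T_H = 316.32 K, so ΔT = 38.07 K.
COP_Carnot = T_C/ΔT = 278.25/38.07 = 7.310.
Ẇ_min = Q̇/COP_Carnot = 537000/7.310 = 73470 W.

73470 W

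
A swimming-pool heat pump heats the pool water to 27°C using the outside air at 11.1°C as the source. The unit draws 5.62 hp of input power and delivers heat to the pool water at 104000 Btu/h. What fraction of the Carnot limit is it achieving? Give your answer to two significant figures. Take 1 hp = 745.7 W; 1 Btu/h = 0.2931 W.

Converting, Q̇_H = 104000 Btu/h = 40.88 hp, so COP_actual = Q̇_H/Ẇ = 40.88/5.620 = 7.274.
In absolute terms T_C = 284.25 K and T_H = 300.15 K, so ΔT = 15.90 K.
COP_Carnot = T_H/ΔT = 300.15/15.90 = 18.88.
η_II = COP_actual/COP_Carnot = 7.274/18.88 = 0.3853.

0.39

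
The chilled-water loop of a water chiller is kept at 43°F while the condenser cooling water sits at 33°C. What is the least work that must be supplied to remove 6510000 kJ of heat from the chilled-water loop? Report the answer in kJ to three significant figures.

In absolute terms T_C = 279.26 K and T_H = 306.15 K, so ΔT = 26.89 K.
The reversible limit is COP_R = T_C/ΔT = 10.39, so W_min = Q_C/COP = Q_C·ΔT/T_C.
W_min = 6510000 × 26.89/279.26 = 626800 kJ.

627000 kJ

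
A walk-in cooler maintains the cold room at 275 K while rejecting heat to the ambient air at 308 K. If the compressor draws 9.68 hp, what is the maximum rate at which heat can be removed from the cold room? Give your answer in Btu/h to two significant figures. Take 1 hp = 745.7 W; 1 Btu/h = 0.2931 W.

The reservoir spacing is ΔT = 308 − 275 = 33.00 K.
COP_Carnot = T_C/ΔT = 275.00/33.00 = 8.333.
Q̇_max = COP_Carnot × Ẇ = 8.333 × 9.680 hp = 80.67 hp = 205200 Btu/h.

210000 Btu/h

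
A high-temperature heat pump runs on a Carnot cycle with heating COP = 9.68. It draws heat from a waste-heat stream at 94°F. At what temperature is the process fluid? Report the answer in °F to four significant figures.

COP_HP = T_H/(T_H − T_C) rearranges to T_H = COP·T_C/(COP − 1).
With T_C = 307.59 K, T_H = 9.68 × 307.59/8.680 = 343.03 K.
Converting, 343.03 K = 157.79°F.

157.8 °F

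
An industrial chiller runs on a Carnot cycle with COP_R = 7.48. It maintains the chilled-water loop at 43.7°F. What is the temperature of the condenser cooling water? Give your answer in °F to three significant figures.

111 °F

COP_R = T_C/(T_H − T_C) gives T_H − T_C = T_C/COP.
With T_C = 279.65 K, T_H = 279.65 × (1 + 1/7.48) = 317.04 K.
Converting, 317.04 K = 111.00°F.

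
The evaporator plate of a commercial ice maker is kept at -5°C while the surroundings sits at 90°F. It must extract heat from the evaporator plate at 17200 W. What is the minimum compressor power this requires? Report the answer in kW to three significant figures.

2.39 kW

In absolute terms T_C = 268.15 K and T_H = 305.37 K, so ΔT = 37.22 K.
COP_Carnot = T_C/ΔT = 268.15/37.22 = 7.204.
Ẇ_min = Q̇/COP_Carnot = 17200/7.204 = 2388 W = 2.388 kW.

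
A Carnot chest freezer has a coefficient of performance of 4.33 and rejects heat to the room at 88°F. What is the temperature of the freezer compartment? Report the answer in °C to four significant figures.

For a Carnot refrigerator COP_R = T_C/(T_H − T_C), so T_C = COP·T_H/(1 + COP).
With T_H = 304.26 K, T_C = 4.33 × 304.26/5.330 = 247.18 K.
Converting, 247.18 K = -25.97°C.

-25.97 °C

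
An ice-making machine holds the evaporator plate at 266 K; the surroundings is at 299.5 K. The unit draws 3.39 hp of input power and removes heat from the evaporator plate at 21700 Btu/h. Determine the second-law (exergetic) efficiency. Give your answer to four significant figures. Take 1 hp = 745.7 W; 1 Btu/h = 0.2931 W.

0.3169

Converting, Q̇_C = 21700 Btu/h = 8.529 hp, so COP_actual = Q̇_C/Ẇ = 8.529/3.390 = 2.516.
The reservoir spacing is ΔT = 299.5 − 266 = 33.50 K.
COP_Carnot = T_C/ΔT = 266.00/33.50 = 7.940.
η_II = COP_actual/COP_Carnot = 2.516/7.940 = 0.3169.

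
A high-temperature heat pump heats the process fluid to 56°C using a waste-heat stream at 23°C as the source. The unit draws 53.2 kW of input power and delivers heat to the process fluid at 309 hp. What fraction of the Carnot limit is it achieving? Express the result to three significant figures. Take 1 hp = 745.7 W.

Converting, Q̇_H = 309.0 hp = 230.4 kW, so COP_actual = Q̇_H/Ẇ = 230.4/53.20 = 4.331.
In absolute terms T_C = 296.15 K and T_H = 329.15 K, so ΔT = 33.00 K.
COP_Carnot = T_H/ΔT = 329.15/33.00 = 9.974.
η_II = COP_actual/COP_Carnot = 4.331/9.974 = 0.4342.

0.434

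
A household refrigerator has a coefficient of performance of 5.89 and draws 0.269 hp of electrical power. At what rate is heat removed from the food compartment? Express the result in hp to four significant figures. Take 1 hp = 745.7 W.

Q̇_C = COP × Ẇ = 5.89 × 0.2690 = 1.584 hp.

1.584 hp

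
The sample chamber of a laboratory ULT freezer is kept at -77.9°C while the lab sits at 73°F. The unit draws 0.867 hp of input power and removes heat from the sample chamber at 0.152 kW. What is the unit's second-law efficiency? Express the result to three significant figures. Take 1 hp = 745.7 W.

0.121

Converting, Q̇_C = 0.1520 kW = 0.2038 hp, so COP_actual = Q̇_C/Ẇ = 0.2038/0.8670 = 0.2351.
In absolute terms T_C = 195.25 K and T_H = 295.93 K, so ΔT = 100.7 K.
COP_Carnot = T_C/ΔT = 195.25/100.7 = 1.939.
η_II = COP_actual/COP_Carnot = 0.2351/1.939 = 0.1212.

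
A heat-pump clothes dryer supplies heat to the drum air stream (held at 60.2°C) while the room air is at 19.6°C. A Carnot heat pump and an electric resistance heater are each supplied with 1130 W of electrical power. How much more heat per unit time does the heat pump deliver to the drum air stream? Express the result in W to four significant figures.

In absolute terms T_C = 292.75 K and T_H = 333.35 K, so ΔT = 40.60 K.
COP_Carnot = T_H/ΔT = 333.35/40.60 = 8.211.
The heat pump delivers Q̇_H = COP × Ẇ = 9278 W; the resistance heater delivers Ẇ = 1130 W.
Extra = (COP − 1)·Ẇ = 8148 W.

8148 W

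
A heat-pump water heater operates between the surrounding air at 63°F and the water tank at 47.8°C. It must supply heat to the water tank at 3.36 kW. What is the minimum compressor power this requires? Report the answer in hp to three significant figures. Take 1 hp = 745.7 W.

0.429 hp

In absolute terms T_C = 290.37 K and T_H = 320.95 K, so ΔT = 30.58 K.
COP_Carnot = T_H/ΔT = 320.95/30.58 = 10.50.
Ẇ_min = Q̇/COP_Carnot = 3.360/10.50 = 0.3201 kW = 0.4293 hp.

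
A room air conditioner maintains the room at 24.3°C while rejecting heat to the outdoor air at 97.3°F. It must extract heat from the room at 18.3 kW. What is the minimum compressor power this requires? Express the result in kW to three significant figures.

0.737 kW

In absolute terms T_C = 297.45 K and T_H = 309.43 K, so ΔT = 11.98 K.
COP_Carnot = T_C/ΔT = 297.45/11.98 = 24.83.
Ẇ_min = Q̇/COP_Carnot = 18.30/24.83 = 0.7369 kW.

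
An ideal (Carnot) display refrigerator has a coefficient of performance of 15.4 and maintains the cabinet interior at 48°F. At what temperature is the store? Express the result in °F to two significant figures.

81 °F

COP_R = T_C/(T_H − T_C) gives T_H − T_C = T_C/COP.
With T_C = 282.04 K, T_H = 282.04 × (1 + 1/15.4) = 300.35 K.
Converting, 300.35 K = 80.97°F.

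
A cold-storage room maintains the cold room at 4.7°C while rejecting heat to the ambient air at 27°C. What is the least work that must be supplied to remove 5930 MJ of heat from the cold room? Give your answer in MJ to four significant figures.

In absolute terms T_C = 277.85 K and T_H = 300.15 K, so ΔT = 22.30 K.
The reversible limit is COP_R = T_C/ΔT = 12.46, so W_min = Q_C/COP = Q_C·ΔT/T_C.
W_min = 5930 × 22.30/277.85 = 475.9 MJ.

475.9 MJ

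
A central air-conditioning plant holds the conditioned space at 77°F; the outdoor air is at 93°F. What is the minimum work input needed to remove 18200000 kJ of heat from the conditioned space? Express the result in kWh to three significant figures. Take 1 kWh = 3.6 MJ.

151 kWh

In absolute terms T_C = 298.15 K and T_H = 307.04 K, so ΔT = 8.889 K.
The reversible limit is COP_R = T_C/ΔT = 33.54, so W_min = Q_C/COP = Q_C·ΔT/T_C.
W_min = 18200000 × 8.889/298.15 = 542600 kJ = 150.7 kWh.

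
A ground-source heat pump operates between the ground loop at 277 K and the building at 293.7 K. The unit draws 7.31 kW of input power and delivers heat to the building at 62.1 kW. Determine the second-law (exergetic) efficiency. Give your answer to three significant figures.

COP_actual = Q̇_H/Ẇ = 62.10/7.310 = 8.495.
The reservoir spacing is ΔT = 293.7 − 277 = 16.70 K.
COP_Carnot = T_H/ΔT = 293.70/16.70 = 17.59.
η_II = COP_actual/COP_Carnot = 8.495/17.59 = 0.4830.

0.483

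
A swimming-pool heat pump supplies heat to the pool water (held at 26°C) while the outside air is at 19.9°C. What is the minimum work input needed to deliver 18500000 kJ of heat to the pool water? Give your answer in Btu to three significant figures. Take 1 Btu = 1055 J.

In absolute terms T_C = 293.05 K and T_H = 299.15 K, so ΔT = 6.100 K.
The reversible limit is COP_HP = T_H/ΔT = 49.04, so W_min = Q_H/COP = Q_H·ΔT/T_H.
W_min = 18500000 × 6.100/299.15 = 377200 kJ = 357600 Btu.

358000 Btu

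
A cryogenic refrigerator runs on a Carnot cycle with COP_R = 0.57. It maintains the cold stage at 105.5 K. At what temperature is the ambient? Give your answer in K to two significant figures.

COP_R = T_C/(T_H − T_C) gives T_H − T_C = T_C/COP.
With T_C = 105.50 K, T_H = 105.50 × (1 + 1/0.57) = 290.59 K.

290 K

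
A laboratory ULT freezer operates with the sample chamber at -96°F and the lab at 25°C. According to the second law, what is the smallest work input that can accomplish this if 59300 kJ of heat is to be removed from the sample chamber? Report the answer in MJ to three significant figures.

28.2 MJ

In absolute terms T_C = 202.04 K and T_H = 298.15 K, so ΔT = 96.11 K.
The reversible limit is COP_R = T_C/ΔT = 2.102, so W_min = Q_C/COP = Q_C·ΔT/T_C.
W_min = 59300 × 96.11/202.04 = 28210 kJ = 28.21 MJ.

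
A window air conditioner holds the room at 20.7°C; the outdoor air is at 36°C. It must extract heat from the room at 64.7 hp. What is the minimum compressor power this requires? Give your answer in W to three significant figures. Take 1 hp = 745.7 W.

2510 W

In absolute terms T_C = 293.85 K and T_H = 309.15 K, so ΔT = 15.30 K.
COP_Carnot = T_C/ΔT = 293.85/15.30 = 19.21.
Ẇ_min = Q̇/COP_Carnot = 64.70/19.21 = 3.369 hp = 2512 W.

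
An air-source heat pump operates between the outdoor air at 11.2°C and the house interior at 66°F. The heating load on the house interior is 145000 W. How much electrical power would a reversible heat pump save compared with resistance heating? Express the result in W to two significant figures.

In absolute terms T_C = 284.35 K and T_H = 292.04 K, so ΔT = 7.689 K.
COP_Carnot = T_H/ΔT = 292.04/7.689 = 37.98.
Resistance heating needs Ẇ_res = Q̇_H = 145000 W; the reversible heat pump needs only Ẇ_hp = Q̇_H/COP = 3818 W.
Saving = 145000 − 3818 = 141200 W.

140000 W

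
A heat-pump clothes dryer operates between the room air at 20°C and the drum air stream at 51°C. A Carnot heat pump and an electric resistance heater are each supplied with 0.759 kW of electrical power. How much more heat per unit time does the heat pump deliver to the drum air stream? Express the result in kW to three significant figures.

7.18 kW

In absolute terms T_C = 293.15 K and T_H = 324.15 K, so ΔT = 31.00 K.
COP_Carnot = T_H/ΔT = 324.15/31.00 = 10.46.
The heat pump delivers Q̇_H = COP × Ẇ = 7.936 kW; the resistance heater delivers Ẇ = 0.7590 kW.
Extra = (COP − 1)·Ẇ = 7.177 kW.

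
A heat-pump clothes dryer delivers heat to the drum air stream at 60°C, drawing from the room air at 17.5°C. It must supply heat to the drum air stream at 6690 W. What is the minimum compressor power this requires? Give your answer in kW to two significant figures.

In absolute terms T_C = 290.65 K and T_H = 333.15 K, so ΔT = 42.50 K.
COP_Carnot = T_H/ΔT = 333.15/42.50 = 7.839.
Ẇ_min = Q̇/COP_Carnot = 6690/7.839 = 853.4 W = 0.8534 kW.

0.85 kW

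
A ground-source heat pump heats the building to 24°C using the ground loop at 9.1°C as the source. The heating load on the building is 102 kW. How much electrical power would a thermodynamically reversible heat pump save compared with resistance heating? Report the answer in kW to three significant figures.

In absolute terms T_C = 282.25 K and T_H = 297.15 K, so ΔT = 14.90 K.
COP_Carnot = T_H/ΔT = 297.15/14.90 = 19.94.
Resistance heating needs Ẇ_res = Q̇_H = 102.0 kW; the reversible heat pump needs only Ẇ_hp = Q̇_H/COP = 5.115 kW.
Saving = 102.0 − 5.115 = 96.89 kW.

96.9 kW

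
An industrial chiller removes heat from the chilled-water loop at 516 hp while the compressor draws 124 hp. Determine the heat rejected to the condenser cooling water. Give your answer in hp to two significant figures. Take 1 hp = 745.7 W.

640 hp

For a cyclic device the first law requires Q̇_H = Q̇_C + Ẇ.
Q̇_H = Q̇_C + Ẇ = 640.0 hp.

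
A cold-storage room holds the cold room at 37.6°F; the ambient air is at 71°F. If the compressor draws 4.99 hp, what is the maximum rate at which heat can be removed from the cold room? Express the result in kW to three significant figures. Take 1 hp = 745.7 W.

In absolute terms T_C = 276.26 K and T_H = 294.82 K, so ΔT = 18.56 K.
COP_Carnot = T_C/ΔT = 276.26/18.56 = 14.89.
Q̇_max = COP_Carnot × Ẇ = 14.89 × 4.990 hp = 74.29 hp = 55.40 kW.

55.4 kW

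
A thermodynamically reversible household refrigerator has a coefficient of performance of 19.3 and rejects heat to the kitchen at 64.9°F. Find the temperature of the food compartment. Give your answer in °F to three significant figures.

For a Carnot refrigerator COP_R = T_C/(T_H − T_C), so T_C = COP·T_H/(1 + COP).
With T_H = 291.43 K, T_C = 19.3 × 291.43/20.30 = 277.07 K.
Converting, 277.07 K = 39.06°F.

39.1 °F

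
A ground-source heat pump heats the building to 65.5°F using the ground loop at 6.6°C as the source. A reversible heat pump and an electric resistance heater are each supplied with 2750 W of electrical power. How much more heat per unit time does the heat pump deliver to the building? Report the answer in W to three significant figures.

64100 W

In absolute terms T_C = 279.75 K and T_H = 291.76 K, so ΔT = 12.01 K.
COP_Carnot = T_H/ΔT = 291.76/12.01 = 24.29.
The heat pump delivers Q̇_H = COP × Ẇ = 66800 W; the resistance heater delivers Ẇ = 2750 W.
Extra = (COP − 1)·Ẇ = 64050 W.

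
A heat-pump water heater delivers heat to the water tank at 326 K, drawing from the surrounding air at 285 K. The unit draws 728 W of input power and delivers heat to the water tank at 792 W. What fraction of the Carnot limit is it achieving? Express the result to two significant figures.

COP_actual = Q̇_H/Ẇ = 792.0/728.0 = 1.088.
The reservoir spacing is ΔT = 326 − 285 = 41.00 K.
COP_Carnot = T_H/ΔT = 326.00/41.00 = 7.951.
η_II = COP_actual/COP_Carnot = 1.088/7.951 = 0.1368.

0.14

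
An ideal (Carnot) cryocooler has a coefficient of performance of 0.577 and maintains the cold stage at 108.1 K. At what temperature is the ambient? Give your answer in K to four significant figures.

295.4 K

COP_R = T_C/(T_H − T_C) gives T_H − T_C = T_C/COP.
With T_C = 108.10 K, T_H = 108.10 × (1 + 1/0.577) = 295.45 K.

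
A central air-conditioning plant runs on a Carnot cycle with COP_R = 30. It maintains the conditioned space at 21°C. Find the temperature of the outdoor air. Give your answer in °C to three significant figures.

COP_R = T_C/(T_H − T_C) gives T_H − T_C = T_C/COP.
With T_C = 294.15 K, T_H = 294.15 × (1 + 1/30) = 303.95 K.
Converting, 303.95 K = 30.81°C.

30.8 °C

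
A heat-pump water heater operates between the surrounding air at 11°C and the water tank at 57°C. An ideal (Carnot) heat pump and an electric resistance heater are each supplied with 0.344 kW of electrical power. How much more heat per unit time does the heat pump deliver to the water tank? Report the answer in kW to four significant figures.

2.125 kW

In absolute terms T_C = 284.15 K and T_H = 330.15 K, so ΔT = 46.00 K.
COP_Carnot = T_H/ΔT = 330.15/46.00 = 7.177.
The heat pump delivers Q̇_H = COP × Ẇ = 2.469 kW; the resistance heater delivers Ẇ = 0.3440 kW.
Extra = (COP − 1)·Ẇ = 2.125 kW.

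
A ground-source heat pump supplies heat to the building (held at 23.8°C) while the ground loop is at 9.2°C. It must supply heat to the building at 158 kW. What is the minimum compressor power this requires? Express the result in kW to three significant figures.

7.77 kW

In absolute terms T_C = 282.35 K and T_H = 296.95 K, so ΔT = 14.60 K.
COP_Carnot = T_H/ΔT = 296.95/14.60 = 20.34.
Ẇ_min = Q̇/COP_Carnot = 158.0/20.34 = 7.768 kW.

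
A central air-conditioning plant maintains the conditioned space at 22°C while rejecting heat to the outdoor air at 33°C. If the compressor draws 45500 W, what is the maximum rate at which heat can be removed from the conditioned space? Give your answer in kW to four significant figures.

1221 kW

In absolute terms T_C = 295.15 K and T_H = 306.15 K, so ΔT = 11.00 K.
COP_Carnot = T_C/ΔT = 295.15/11.00 = 26.83.
Q̇_max = COP_Carnot × Ẇ = 26.83 × 45500 W = 1221000 W = 1221 kW.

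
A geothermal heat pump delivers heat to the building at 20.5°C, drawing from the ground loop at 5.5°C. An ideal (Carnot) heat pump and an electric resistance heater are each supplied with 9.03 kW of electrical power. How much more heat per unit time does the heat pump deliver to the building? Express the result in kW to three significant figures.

In absolute terms T_C = 278.65 K and T_H = 293.65 K, so ΔT = 15.00 K.
COP_Carnot = T_H/ΔT = 293.65/15.00 = 19.58.
The heat pump delivers Q̇_H = COP × Ẇ = 176.8 kW; the resistance heater delivers Ẇ = 9.030 kW.
Extra = (COP − 1)·Ẇ = 167.7 kW.

168 kW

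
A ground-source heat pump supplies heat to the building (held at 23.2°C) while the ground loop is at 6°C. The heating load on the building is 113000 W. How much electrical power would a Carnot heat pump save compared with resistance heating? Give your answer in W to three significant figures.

106000 W

In absolute terms T_C = 279.15 K and T_H = 296.35 K, so ΔT = 17.20 K.
COP_Carnot = T_H/ΔT = 296.35/17.20 = 17.23.
Resistance heating needs Ẇ_res = Q̇_H = 113000 W; the reversible heat pump needs only Ẇ_hp = Q̇_H/COP = 6558 W.
Saving = 113000 − 6558 = 106400 W.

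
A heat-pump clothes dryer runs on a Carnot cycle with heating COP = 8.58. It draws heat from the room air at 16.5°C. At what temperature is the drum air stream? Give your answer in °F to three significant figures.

COP_HP = T_H/(T_H − T_C) rearranges to T_H = COP·T_C/(COP − 1).
With T_C = 289.65 K, T_H = 8.58 × 289.65/7.580 = 327.86 K.
Converting, 327.86 K = 130.48°F.

130 °F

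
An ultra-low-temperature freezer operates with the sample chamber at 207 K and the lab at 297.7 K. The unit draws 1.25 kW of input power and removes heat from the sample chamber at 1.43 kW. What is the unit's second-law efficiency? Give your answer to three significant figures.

COP_actual = Q̇_C/Ẇ = 1.430/1.250 = 1.144.
The reservoir spacing is ΔT = 297.7 − 207 = 90.70 K.
COP_Carnot = T_C/ΔT = 207.00/90.70 = 2.282.
η_II = COP_actual/COP_Carnot = 1.144/2.282 = 0.5013.

0.501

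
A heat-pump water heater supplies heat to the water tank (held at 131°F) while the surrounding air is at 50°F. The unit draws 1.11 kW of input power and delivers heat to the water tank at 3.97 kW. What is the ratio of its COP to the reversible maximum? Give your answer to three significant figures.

COP_actual = Q̇_H/Ẇ = 3.970/1.110 = 3.577.
In absolute terms T_C = 283.15 K and T_H = 328.15 K, so ΔT = 45.00 K.
COP_Carnot = T_H/ΔT = 328.15/45.00 = 7.292.
η_II = COP_actual/COP_Carnot = 3.577/7.292 = 0.4905.

0.490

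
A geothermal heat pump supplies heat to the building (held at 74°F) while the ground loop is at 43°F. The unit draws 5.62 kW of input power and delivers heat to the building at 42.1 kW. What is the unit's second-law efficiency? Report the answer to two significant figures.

0.44

COP_actual = Q̇_H/Ẇ = 42.10/5.620 = 7.491.
In absolute terms T_C = 279.26 K and T_H = 296.48 K, so ΔT = 17.22 K.
COP_Carnot = T_H/ΔT = 296.48/17.22 = 17.22.
η_II = COP_actual/COP_Carnot = 7.491/17.22 = 0.4351.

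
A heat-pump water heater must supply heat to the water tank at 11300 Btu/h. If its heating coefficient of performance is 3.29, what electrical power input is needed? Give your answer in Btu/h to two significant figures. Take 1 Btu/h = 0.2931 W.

3400 Btu/h

Ẇ = Q̇_H/COP_HP = 11300/3.29 = 3435 Btu/h.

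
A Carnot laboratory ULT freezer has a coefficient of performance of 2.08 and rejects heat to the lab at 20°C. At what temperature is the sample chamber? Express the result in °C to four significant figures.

-75.18 °C

For a Carnot refrigerator COP_R = T_C/(T_H − T_C), so T_C = COP·T_H/(1 + COP).
With T_H = 293.15 K, T_C = 2.08 × 293.15/3.080 = 197.97 K.
Converting, 197.97 K = -75.18°C.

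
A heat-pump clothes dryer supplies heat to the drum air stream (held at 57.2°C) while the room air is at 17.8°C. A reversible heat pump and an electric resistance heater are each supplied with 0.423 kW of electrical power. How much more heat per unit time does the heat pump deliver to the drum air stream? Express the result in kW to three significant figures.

3.12 kW

In absolute terms T_C = 290.95 K and T_H = 330.35 K, so ΔT = 39.40 K.
COP_Carnot = T_H/ΔT = 330.35/39.40 = 8.385.
The heat pump delivers Q̇_H = COP × Ẇ = 3.547 kW; the resistance heater delivers Ẇ = 0.4230 kW.
Extra = (COP − 1)·Ẇ = 3.124 kW.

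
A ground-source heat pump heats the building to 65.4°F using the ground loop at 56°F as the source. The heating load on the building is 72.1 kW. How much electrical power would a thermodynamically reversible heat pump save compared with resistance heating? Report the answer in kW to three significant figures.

In absolute terms T_C = 286.48 K and T_H = 291.71 K, so ΔT = 5.222 K.
COP_Carnot = T_H/ΔT = 291.71/5.222 = 55.86.
Resistance heating needs Ẇ_res = Q̇_H = 72.10 kW; the reversible heat pump needs only Ẇ_hp = Q̇_H/COP = 1.291 kW.
Saving = 72.10 − 1.291 = 70.81 kW.

70.8 kW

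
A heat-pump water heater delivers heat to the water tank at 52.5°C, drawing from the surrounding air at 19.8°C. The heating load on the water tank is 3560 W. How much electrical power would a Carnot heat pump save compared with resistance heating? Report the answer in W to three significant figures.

3200 W

In absolute terms T_C = 292.95 K and T_H = 325.65 K, so ΔT = 32.70 K.
COP_Carnot = T_H/ΔT = 325.65/32.70 = 9.959.
Resistance heating needs Ẇ_res = Q̇_H = 3560 W; the reversible heat pump needs only Ẇ_hp = Q̇_H/COP = 357.5 W.
Saving = 3560 − 357.5 = 3203 W.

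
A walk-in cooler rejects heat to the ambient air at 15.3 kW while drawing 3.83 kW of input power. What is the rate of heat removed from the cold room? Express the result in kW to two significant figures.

For a cyclic device the first law requires Q̇_H = Q̇_C + Ẇ.
Q̇_C = Q̇_H − Ẇ = 11.47 kW.

11 kW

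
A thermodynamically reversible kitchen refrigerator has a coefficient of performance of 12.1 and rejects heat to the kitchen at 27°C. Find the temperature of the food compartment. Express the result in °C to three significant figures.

4.09 °C

For a Carnot refrigerator COP_R = T_C/(T_H − T_C), so T_C = COP·T_H/(1 + COP).
With T_H = 300.15 K, T_C = 12.1 × 300.15/13.10 = 277.24 K.
Converting, 277.24 K = 4.09°C.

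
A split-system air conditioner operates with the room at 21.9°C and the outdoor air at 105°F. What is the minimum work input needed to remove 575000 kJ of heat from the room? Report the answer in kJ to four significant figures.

36360 kJ

In absolute terms T_C = 295.05 K and T_H = 313.71 K, so ΔT = 18.66 K.
The reversible limit is COP_R = T_C/ΔT = 15.82, so W_min = Q_C/COP = Q_C·ΔT/T_C.
W_min = 575000 × 18.66/295.05 = 36360 kJ.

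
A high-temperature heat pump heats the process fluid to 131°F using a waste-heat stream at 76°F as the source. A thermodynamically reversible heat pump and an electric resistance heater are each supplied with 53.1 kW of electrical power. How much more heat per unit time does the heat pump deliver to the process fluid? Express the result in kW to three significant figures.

517 kW

In absolute terms T_C = 297.59 K and T_H = 328.15 K, so ΔT = 30.56 K.
COP_Carnot = T_H/ΔT = 328.15/30.56 = 10.74.
The heat pump delivers Q̇_H = COP × Ẇ = 570.3 kW; the resistance heater delivers Ẇ = 53.10 kW.
Extra = (COP − 1)·Ẇ = 517.2 kW.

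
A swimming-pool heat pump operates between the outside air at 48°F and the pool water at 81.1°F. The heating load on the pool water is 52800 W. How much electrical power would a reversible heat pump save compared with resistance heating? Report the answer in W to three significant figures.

In absolute terms T_C = 282.04 K and T_H = 300.43 K, so ΔT = 18.39 K.
COP_Carnot = T_H/ΔT = 300.43/18.39 = 16.34.
Resistance heating needs Ẇ_res = Q̇_H = 52800 W; the reversible heat pump needs only Ẇ_hp = Q̇_H/COP = 3232 W.
Saving = 52800 − 3232 = 49570 W.

49600 W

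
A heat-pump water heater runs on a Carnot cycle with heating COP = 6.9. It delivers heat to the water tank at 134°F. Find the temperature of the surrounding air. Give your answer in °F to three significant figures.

COP_HP = T_H/(T_H − T_C) gives T_H − T_C = T_H/COP.
With T_H = 329.82 K, T_C = 329.82 × (1 − 1/6.9) = 282.02 K.
Converting, 282.02 K = 47.96°F.

48.0 °F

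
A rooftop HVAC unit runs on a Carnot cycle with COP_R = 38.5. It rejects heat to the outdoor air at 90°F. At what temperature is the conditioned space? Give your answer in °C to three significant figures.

For a Carnot refrigerator COP_R = T_C/(T_H − T_C), so T_C = COP·T_H/(1 + COP).
With T_H = 305.37 K, T_C = 38.5 × 305.37/39.50 = 297.64 K.
Converting, 297.64 K = 24.49°C.

24.5 °C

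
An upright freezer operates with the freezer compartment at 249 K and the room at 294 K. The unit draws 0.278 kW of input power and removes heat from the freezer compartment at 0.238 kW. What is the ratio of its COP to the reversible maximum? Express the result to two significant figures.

0.15

COP_actual = Q̇_C/Ẇ = 0.2380/0.2780 = 0.8561.
The reservoir spacing is ΔT = 294 − 249 = 45.00 K.
COP_Carnot = T_C/ΔT = 249.00/45.00 = 5.533.
η_II = COP_actual/COP_Carnot = 0.8561/5.533 = 0.1547.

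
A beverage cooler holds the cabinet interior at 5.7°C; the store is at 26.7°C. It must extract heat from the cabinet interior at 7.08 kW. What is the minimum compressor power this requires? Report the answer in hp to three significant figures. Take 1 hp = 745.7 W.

In absolute terms T_C = 278.85 K and T_H = 299.85 K, so ΔT = 21.00 K.
COP_Carnot = T_C/ΔT = 278.85/21.00 = 13.28.
Ẇ_min = Q̇/COP_Carnot = 7.080/13.28 = 0.5332 kW = 0.7150 hp.

0.715 hp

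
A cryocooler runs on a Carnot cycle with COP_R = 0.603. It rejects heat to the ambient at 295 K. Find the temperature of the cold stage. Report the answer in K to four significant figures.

111.0 K

For a Carnot refrigerator COP_R = T_C/(T_H − T_C), so T_C = COP·T_H/(1 + COP).
With T_H = 295.00 K, T_C = 0.603 × 295.00/1.603 = 110.97 K.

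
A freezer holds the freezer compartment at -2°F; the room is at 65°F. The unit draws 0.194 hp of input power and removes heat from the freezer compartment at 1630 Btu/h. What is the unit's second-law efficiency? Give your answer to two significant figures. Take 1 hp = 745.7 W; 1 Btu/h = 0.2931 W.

0.48

Converting, Q̇_C = 1630 Btu/h = 0.6407 hp, so COP_actual = Q̇_C/Ẇ = 0.6407/0.1940 = 3.302.
In absolute terms T_C = 254.26 K and T_H = 291.48 K, so ΔT = 37.22 K.
COP_Carnot = T_C/ΔT = 254.26/37.22 = 6.831.
η_II = COP_actual/COP_Carnot = 3.302/6.831 = 0.4835.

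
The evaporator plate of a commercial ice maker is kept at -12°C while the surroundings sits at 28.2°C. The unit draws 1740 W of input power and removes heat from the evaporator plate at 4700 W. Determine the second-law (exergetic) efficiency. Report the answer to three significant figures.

0.416

COP_actual = Q̇_C/Ẇ = 4700/1740 = 2.701.
In absolute terms T_C = 261.15 K and T_H = 301.35 K, so ΔT = 40.20 K.
COP_Carnot = T_C/ΔT = 261.15/40.20 = 6.496.
η_II = COP_actual/COP_Carnot = 2.701/6.496 = 0.4158.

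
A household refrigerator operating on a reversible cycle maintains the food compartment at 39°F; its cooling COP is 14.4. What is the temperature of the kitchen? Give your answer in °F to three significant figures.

73.6 °F

COP_R = T_C/(T_H − T_C) gives T_H − T_C = T_C/COP.
With T_C = 277.04 K, T_H = 277.04 × (1 + 1/14.4) = 296.28 K.
Converting, 296.28 K = 73.63°F.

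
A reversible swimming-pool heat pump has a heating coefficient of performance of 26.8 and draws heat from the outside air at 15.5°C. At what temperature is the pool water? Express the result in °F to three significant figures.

80.0 °F

COP_HP = T_H/(T_H − T_C) rearranges to T_H = COP·T_C/(COP − 1).
With T_C = 288.65 K, T_H = 26.8 × 288.65/25.80 = 299.84 K.
Converting, 299.84 K = 80.04°F.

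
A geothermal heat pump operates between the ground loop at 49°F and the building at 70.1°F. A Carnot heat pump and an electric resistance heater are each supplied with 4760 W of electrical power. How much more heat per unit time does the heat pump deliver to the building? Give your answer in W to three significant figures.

115000 W

In absolute terms T_C = 282.59 K and T_H = 294.32 K, so ΔT = 11.72 K.
COP_Carnot = T_H/ΔT = 294.32/11.72 = 25.11.
The heat pump delivers Q̇_H = COP × Ẇ = 119500 W; the resistance heater delivers Ẇ = 4760 W.
Extra = (COP − 1)·Ẇ = 114800 W.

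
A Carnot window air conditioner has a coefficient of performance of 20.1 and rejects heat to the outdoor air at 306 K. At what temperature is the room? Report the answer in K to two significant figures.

For a Carnot refrigerator COP_R = T_C/(T_H − T_C), so T_C = COP·T_H/(1 + COP).
With T_H = 306.00 K, T_C = 20.1 × 306.00/21.10 = 291.50 K.

290 K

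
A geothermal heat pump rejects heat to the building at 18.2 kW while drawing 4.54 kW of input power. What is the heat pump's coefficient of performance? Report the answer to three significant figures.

The first law gives Q̇_H = Q̇_C + Ẇ, so the three rates are Q̇_C = 13.66, Q̇_H = 18.20, Ẇ = 4.540 kW.
COP_HP = Q̇_H/Ẇ = 18.20/4.540 = 4.009.

4.01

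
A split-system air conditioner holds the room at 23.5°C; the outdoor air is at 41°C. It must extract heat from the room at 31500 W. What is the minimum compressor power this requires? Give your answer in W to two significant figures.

1900 W

In absolute terms T_C = 296.65 K and T_H = 314.15 K, so ΔT = 17.50 K.
COP_Carnot = T_C/ΔT = 296.65/17.50 = 16.95.
Ẇ_min = Q̇/COP_Carnot = 31500/16.95 = 1858 W.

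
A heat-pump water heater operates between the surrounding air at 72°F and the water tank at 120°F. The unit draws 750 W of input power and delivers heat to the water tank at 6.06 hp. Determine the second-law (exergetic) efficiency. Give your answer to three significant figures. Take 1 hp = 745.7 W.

0.499

Converting, Q̇_H = 6.060 hp = 4519 W, so COP_actual = Q̇_H/Ẇ = 4519/750.0 = 6.025.
In absolute terms T_C = 295.37 K and T_H = 322.04 K, so ΔT = 26.67 K.
COP_Carnot = T_H/ΔT = 322.04/26.67 = 12.08.
η_II = COP_actual/COP_Carnot = 6.025/12.08 = 0.4989.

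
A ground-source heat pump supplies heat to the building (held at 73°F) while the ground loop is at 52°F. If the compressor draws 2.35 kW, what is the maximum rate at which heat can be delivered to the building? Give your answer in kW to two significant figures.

60 kW

In absolute terms T_C = 284.26 K and T_H = 295.93 K, so ΔT = 11.67 K.
COP_Carnot = T_H/ΔT = 295.93/11.67 = 25.37.
Q̇_max = COP_Carnot × Ẇ = 25.37 × 2.350 kW = 59.61 kW.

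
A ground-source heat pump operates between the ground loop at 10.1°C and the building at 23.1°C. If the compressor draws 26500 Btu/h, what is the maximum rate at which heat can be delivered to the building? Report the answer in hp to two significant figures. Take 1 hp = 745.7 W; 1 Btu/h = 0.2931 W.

In absolute terms T_C = 283.25 K and T_H = 296.25 K, so ΔT = 13.00 K.
COP_Carnot = T_H/ΔT = 296.25/13.00 = 22.79.
Q̇_max = COP_Carnot × Ẇ = 22.79 × 26500 Btu/h = 603900 Btu/h = 237.4 hp.

240 hp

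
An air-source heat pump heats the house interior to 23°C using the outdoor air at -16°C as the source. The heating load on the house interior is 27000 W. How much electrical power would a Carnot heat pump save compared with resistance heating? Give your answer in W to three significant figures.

In absolute terms T_C = 257.15 K and T_H = 296.15 K, so ΔT = 39.00 K.
COP_Carnot = T_H/ΔT = 296.15/39.00 = 7.594.
Resistance heating needs Ẇ_res = Q̇_H = 27000 W; the reversible heat pump needs only Ẇ_hp = Q̇_H/COP = 3556 W.
Saving = 27000 − 3556 = 23440 W.

23400 W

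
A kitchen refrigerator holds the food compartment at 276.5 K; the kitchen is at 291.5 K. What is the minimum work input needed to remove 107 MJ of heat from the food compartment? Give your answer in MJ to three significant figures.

5.80 MJ

The reservoir spacing is ΔT = 291.5 − 276.5 = 15.00 K.
The reversible limit is COP_R = T_C/ΔT = 18.43, so W_min = Q_C/COP = Q_C·ΔT/T_C.
W_min = 107.0 × 15.00/276.50 = 5.805 MJ.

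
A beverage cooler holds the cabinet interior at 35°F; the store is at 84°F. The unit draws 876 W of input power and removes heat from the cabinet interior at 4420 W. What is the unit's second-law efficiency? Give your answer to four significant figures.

COP_actual = Q̇_C/Ẇ = 4420/876.0 = 5.046.
In absolute terms T_C = 274.82 K and T_H = 302.04 K, so ΔT = 27.22 K.
COP_Carnot = T_C/ΔT = 274.82/27.22 = 10.10.
η_II = COP_actual/COP_Carnot = 5.046/10.10 = 0.4998.

0.4998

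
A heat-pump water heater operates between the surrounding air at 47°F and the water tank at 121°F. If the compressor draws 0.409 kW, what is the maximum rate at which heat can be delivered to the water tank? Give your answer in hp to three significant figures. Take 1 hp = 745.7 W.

In absolute terms T_C = 281.48 K and T_H = 322.59 K, so ΔT = 41.11 K.
COP_Carnot = T_H/ΔT = 322.59/41.11 = 7.847.
Q̇_max = COP_Carnot × Ẇ = 7.847 × 0.4090 kW = 3.209 kW = 4.304 hp.

4.30 hp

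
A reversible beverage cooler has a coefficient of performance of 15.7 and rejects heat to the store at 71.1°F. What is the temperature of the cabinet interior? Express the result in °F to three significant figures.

39.3 °F

For a Carnot refrigerator COP_R = T_C/(T_H − T_C), so T_C = COP·T_H/(1 + COP).
With T_H = 294.87 K, T_C = 15.7 × 294.87/16.70 = 277.22 K.
Converting, 277.22 K = 39.32°F.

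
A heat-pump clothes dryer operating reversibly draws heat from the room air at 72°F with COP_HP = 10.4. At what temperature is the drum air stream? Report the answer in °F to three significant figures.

129 °F

COP_HP = T_H/(T_H − T_C) rearranges to T_H = COP·T_C/(COP − 1).
With T_C = 295.37 K, T_H = 10.4 × 295.37/9.400 = 326.79 K.
Converting, 326.79 K = 128.56°F.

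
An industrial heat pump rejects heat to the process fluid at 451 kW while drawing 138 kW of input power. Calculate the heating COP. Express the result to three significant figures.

The first law gives Q̇_H = Q̇_C + Ẇ, so the three rates are Q̇_C = 313.0, Q̇_H = 451.0, Ẇ = 138.0 kW.
COP_HP = Q̇_H/Ẇ = 451.0/138.0 = 3.268.

3.27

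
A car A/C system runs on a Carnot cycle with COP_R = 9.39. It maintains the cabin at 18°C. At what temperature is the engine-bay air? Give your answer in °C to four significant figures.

49.01 °C

COP_R = T_C/(T_H − T_C) gives T_H − T_C = T_C/COP.
With T_C = 291.15 K, T_H = 291.15 × (1 + 1/9.39) = 322.16 K.
Converting, 322.16 K = 49.01°C.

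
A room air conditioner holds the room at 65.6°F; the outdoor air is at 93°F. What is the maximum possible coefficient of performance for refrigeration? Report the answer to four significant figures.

In absolute terms T_C = 291.82 K and T_H = 307.04 K, so ΔT = 15.22 K.
For a reversible cycle, COP_Carnot = T_C/ΔT = 291.82/15.22 = 19.17.

19.17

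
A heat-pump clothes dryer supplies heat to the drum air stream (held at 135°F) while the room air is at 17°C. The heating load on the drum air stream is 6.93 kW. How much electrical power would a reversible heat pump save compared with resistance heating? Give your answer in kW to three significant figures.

In absolute terms T_C = 290.15 K and T_H = 330.37 K, so ΔT = 40.22 K.
COP_Carnot = T_H/ΔT = 330.37/40.22 = 8.214.
Resistance heating needs Ẇ_res = Q̇_H = 6.930 kW; the reversible heat pump needs only Ẇ_hp = Q̇_H/COP = 0.8437 kW.
Saving = 6.930 − 0.8437 = 6.086 kW.

6.09 kW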